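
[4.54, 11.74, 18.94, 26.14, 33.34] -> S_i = 4.54 + 7.20*i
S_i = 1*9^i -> [1, 9, 81, 729, 6561]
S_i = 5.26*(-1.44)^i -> [5.26, -7.57, 10.91, -15.71, 22.62]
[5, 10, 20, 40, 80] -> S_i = 5*2^i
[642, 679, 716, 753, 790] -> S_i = 642 + 37*i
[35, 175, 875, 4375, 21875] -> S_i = 35*5^i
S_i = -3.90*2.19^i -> [-3.9, -8.54, -18.7, -40.96, -89.71]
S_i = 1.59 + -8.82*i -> [1.59, -7.23, -16.05, -24.87, -33.69]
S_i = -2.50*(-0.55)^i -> [-2.5, 1.38, -0.76, 0.42, -0.23]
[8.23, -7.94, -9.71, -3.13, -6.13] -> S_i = Random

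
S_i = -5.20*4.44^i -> [-5.2, -23.09, -102.51, -455.15, -2020.86]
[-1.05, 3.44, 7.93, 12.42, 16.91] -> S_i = -1.05 + 4.49*i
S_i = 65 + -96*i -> [65, -31, -127, -223, -319]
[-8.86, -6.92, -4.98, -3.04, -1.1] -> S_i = -8.86 + 1.94*i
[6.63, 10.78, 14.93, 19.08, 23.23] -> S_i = 6.63 + 4.15*i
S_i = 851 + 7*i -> [851, 858, 865, 872, 879]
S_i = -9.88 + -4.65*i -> [-9.88, -14.53, -19.18, -23.83, -28.48]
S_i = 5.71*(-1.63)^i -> [5.71, -9.31, 15.17, -24.73, 40.31]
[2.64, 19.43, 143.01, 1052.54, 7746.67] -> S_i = 2.64*7.36^i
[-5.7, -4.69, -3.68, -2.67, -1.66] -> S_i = -5.70 + 1.01*i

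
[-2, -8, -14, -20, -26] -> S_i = -2 + -6*i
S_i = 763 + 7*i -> [763, 770, 777, 784, 791]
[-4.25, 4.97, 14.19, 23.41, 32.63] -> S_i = -4.25 + 9.22*i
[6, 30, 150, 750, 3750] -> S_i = 6*5^i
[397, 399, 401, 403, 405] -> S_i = 397 + 2*i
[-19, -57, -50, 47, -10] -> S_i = Random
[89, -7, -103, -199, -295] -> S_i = 89 + -96*i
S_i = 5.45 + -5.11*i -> [5.45, 0.34, -4.77, -9.88, -14.99]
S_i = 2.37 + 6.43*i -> [2.37, 8.8, 15.23, 21.66, 28.09]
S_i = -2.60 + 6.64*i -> [-2.6, 4.04, 10.68, 17.32, 23.96]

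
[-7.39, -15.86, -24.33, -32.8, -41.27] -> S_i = -7.39 + -8.47*i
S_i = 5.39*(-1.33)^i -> [5.39, -7.17, 9.53, -12.68, 16.87]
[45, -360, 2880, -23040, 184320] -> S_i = 45*-8^i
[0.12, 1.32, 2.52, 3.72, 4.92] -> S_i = 0.12 + 1.20*i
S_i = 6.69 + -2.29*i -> [6.69, 4.4, 2.11, -0.18, -2.47]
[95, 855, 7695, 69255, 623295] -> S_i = 95*9^i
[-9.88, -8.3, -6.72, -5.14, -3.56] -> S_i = -9.88 + 1.58*i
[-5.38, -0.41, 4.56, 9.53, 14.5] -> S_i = -5.38 + 4.97*i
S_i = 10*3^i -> [10, 30, 90, 270, 810]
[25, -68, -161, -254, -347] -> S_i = 25 + -93*i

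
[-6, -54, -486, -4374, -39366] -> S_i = -6*9^i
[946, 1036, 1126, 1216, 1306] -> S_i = 946 + 90*i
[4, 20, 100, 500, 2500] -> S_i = 4*5^i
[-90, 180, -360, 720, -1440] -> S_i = -90*-2^i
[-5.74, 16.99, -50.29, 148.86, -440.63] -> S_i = -5.74*(-2.96)^i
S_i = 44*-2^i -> [44, -88, 176, -352, 704]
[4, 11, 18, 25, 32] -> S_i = 4 + 7*i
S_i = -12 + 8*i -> [-12, -4, 4, 12, 20]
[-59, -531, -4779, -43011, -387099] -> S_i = -59*9^i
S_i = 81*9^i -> [81, 729, 6561, 59049, 531441]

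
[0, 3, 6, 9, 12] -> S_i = 0 + 3*i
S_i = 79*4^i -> [79, 316, 1264, 5056, 20224]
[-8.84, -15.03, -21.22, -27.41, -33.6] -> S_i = -8.84 + -6.19*i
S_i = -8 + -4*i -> [-8, -12, -16, -20, -24]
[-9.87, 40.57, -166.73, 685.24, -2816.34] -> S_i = -9.87*(-4.11)^i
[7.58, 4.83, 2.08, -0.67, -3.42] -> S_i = 7.58 + -2.75*i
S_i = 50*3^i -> [50, 150, 450, 1350, 4050]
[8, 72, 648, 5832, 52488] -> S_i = 8*9^i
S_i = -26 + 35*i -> [-26, 9, 44, 79, 114]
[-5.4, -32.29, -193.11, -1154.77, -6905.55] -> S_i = -5.40*5.98^i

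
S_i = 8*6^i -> [8, 48, 288, 1728, 10368]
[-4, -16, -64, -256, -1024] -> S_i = -4*4^i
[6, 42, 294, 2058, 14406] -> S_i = 6*7^i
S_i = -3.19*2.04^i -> [-3.19, -6.51, -13.28, -27.08, -55.25]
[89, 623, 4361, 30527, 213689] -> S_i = 89*7^i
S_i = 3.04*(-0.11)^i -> [3.04, -0.33, 0.04, -0.0, 0.0]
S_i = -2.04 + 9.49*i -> [-2.04, 7.45, 16.94, 26.43, 35.92]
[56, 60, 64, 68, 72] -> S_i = 56 + 4*i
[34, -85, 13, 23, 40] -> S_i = Random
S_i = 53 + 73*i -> [53, 126, 199, 272, 345]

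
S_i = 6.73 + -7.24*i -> [6.73, -0.51, -7.75, -14.99, -22.23]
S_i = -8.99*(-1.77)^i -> [-8.99, 15.91, -28.16, 49.85, -88.24]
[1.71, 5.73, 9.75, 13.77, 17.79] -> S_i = 1.71 + 4.02*i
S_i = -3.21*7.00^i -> [-3.21, -22.47, -157.29, -1101.03, -7707.21]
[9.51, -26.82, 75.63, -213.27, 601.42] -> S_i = 9.51*(-2.82)^i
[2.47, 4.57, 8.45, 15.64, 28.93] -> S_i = 2.47*1.85^i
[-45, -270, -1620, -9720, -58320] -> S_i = -45*6^i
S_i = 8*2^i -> [8, 16, 32, 64, 128]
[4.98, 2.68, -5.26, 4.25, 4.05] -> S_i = Random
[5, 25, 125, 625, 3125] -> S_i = 5*5^i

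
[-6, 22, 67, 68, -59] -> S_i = Random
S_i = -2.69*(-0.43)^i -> [-2.69, 1.16, -0.5, 0.21, -0.09]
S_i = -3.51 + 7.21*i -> [-3.51, 3.7, 10.91, 18.12, 25.33]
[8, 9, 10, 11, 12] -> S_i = 8 + 1*i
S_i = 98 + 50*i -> [98, 148, 198, 248, 298]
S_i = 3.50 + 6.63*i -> [3.5, 10.13, 16.76, 23.39, 30.02]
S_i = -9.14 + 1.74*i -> [-9.14, -7.4, -5.66, -3.92, -2.18]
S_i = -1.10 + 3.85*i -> [-1.1, 2.75, 6.6, 10.45, 14.3]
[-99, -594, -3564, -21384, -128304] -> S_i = -99*6^i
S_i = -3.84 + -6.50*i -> [-3.84, -10.34, -16.84, -23.34, -29.84]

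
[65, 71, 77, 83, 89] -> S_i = 65 + 6*i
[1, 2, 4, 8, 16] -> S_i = 1*2^i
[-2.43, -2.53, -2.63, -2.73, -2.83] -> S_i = -2.43 + -0.10*i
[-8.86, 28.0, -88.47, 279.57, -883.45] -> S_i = -8.86*(-3.16)^i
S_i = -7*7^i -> [-7, -49, -343, -2401, -16807]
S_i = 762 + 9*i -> [762, 771, 780, 789, 798]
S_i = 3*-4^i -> [3, -12, 48, -192, 768]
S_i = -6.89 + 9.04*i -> [-6.89, 2.15, 11.19, 20.23, 29.27]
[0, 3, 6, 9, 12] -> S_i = 0 + 3*i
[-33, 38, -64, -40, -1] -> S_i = Random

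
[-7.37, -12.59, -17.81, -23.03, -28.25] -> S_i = -7.37 + -5.22*i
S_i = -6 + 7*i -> [-6, 1, 8, 15, 22]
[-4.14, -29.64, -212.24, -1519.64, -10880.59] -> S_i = -4.14*7.16^i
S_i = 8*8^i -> [8, 64, 512, 4096, 32768]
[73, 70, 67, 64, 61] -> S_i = 73 + -3*i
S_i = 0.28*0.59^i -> [0.28, 0.17, 0.1, 0.06, 0.03]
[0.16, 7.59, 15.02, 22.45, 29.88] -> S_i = 0.16 + 7.43*i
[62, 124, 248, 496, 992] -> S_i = 62*2^i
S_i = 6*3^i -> [6, 18, 54, 162, 486]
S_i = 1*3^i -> [1, 3, 9, 27, 81]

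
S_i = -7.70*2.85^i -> [-7.7, -21.94, -62.54, -178.25, -508.01]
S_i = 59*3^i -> [59, 177, 531, 1593, 4779]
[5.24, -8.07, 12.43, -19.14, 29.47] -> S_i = 5.24*(-1.54)^i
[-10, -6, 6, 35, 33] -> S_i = Random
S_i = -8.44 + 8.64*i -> [-8.44, 0.2, 8.84, 17.48, 26.12]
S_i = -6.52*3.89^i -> [-6.52, -25.36, -98.66, -383.79, -1492.95]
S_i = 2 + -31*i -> [2, -29, -60, -91, -122]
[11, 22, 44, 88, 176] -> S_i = 11*2^i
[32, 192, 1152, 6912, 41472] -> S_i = 32*6^i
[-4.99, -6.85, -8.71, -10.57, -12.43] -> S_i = -4.99 + -1.86*i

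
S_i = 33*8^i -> [33, 264, 2112, 16896, 135168]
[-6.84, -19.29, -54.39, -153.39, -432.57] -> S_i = -6.84*2.82^i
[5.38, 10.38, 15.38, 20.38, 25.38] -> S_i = 5.38 + 5.00*i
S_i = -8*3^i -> [-8, -24, -72, -216, -648]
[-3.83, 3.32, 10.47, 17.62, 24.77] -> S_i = -3.83 + 7.15*i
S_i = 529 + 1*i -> [529, 530, 531, 532, 533]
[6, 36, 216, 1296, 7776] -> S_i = 6*6^i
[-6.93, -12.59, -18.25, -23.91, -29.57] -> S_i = -6.93 + -5.66*i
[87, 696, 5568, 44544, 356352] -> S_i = 87*8^i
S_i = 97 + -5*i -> [97, 92, 87, 82, 77]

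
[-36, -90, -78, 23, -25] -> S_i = Random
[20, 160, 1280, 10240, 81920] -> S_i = 20*8^i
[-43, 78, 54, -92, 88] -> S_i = Random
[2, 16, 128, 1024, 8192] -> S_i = 2*8^i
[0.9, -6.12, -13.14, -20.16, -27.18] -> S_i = 0.90 + -7.02*i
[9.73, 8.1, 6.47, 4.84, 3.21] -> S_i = 9.73 + -1.63*i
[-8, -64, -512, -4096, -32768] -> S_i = -8*8^i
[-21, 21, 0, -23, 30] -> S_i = Random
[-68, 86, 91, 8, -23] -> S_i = Random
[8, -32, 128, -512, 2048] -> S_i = 8*-4^i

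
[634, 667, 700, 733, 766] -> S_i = 634 + 33*i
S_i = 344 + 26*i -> [344, 370, 396, 422, 448]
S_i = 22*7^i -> [22, 154, 1078, 7546, 52822]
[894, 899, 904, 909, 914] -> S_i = 894 + 5*i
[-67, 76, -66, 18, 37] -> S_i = Random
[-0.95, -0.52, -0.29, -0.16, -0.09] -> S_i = -0.95*0.55^i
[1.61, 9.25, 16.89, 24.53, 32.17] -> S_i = 1.61 + 7.64*i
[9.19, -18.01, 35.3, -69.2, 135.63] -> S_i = 9.19*(-1.96)^i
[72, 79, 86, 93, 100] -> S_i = 72 + 7*i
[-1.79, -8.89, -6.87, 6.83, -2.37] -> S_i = Random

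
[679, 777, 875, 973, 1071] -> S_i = 679 + 98*i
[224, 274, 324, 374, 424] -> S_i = 224 + 50*i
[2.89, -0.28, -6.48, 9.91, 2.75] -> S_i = Random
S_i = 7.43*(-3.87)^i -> [7.43, -28.75, 111.28, -430.65, 1666.6]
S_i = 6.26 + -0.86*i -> [6.26, 5.4, 4.54, 3.68, 2.82]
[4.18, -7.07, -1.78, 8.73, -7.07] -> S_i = Random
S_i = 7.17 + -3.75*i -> [7.17, 3.42, -0.33, -4.08, -7.83]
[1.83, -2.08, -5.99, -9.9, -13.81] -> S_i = 1.83 + -3.91*i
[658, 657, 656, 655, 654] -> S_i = 658 + -1*i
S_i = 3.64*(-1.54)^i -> [3.64, -5.61, 8.63, -13.29, 20.47]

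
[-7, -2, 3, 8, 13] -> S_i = -7 + 5*i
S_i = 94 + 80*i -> [94, 174, 254, 334, 414]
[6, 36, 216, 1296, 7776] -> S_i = 6*6^i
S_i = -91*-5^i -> [-91, 455, -2275, 11375, -56875]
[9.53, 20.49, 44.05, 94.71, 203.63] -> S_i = 9.53*2.15^i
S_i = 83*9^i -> [83, 747, 6723, 60507, 544563]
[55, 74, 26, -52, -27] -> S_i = Random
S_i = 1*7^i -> [1, 7, 49, 343, 2401]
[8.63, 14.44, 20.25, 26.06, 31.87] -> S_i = 8.63 + 5.81*i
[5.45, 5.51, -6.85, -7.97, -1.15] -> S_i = Random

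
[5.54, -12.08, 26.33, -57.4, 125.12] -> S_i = 5.54*(-2.18)^i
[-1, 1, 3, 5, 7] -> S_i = -1 + 2*i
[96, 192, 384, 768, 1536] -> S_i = 96*2^i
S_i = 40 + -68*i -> [40, -28, -96, -164, -232]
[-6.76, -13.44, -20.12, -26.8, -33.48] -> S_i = -6.76 + -6.68*i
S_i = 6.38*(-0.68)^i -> [6.38, -4.34, 2.95, -2.01, 1.36]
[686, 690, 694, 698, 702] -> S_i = 686 + 4*i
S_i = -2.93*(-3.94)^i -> [-2.93, 11.54, -45.48, 179.21, -706.08]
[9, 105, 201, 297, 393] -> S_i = 9 + 96*i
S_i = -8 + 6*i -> [-8, -2, 4, 10, 16]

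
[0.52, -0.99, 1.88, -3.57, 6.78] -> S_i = 0.52*(-1.90)^i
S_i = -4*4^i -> [-4, -16, -64, -256, -1024]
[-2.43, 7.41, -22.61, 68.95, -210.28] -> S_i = -2.43*(-3.05)^i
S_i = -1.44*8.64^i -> [-1.44, -12.44, -107.5, -928.76, -8024.49]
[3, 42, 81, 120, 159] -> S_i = 3 + 39*i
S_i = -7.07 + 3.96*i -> [-7.07, -3.11, 0.85, 4.81, 8.77]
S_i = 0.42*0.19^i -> [0.42, 0.08, 0.02, 0.0, 0.0]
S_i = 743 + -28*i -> [743, 715, 687, 659, 631]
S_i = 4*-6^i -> [4, -24, 144, -864, 5184]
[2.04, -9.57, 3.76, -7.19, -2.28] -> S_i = Random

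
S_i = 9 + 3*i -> [9, 12, 15, 18, 21]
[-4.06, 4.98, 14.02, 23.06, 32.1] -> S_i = -4.06 + 9.04*i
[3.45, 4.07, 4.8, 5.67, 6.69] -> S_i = 3.45*1.18^i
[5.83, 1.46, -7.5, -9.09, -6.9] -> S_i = Random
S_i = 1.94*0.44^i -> [1.94, 0.85, 0.38, 0.17, 0.07]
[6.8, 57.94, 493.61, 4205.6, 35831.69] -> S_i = 6.80*8.52^i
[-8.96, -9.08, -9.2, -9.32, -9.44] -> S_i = -8.96 + -0.12*i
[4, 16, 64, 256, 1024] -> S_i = 4*4^i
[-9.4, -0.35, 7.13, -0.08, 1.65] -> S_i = Random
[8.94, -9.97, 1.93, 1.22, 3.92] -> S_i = Random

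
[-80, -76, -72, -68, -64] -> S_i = -80 + 4*i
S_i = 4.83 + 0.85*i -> [4.83, 5.68, 6.53, 7.38, 8.23]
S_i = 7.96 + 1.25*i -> [7.96, 9.21, 10.46, 11.71, 12.96]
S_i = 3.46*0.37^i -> [3.46, 1.28, 0.47, 0.18, 0.06]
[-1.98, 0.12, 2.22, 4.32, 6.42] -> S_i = -1.98 + 2.10*i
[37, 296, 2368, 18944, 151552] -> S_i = 37*8^i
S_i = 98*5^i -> [98, 490, 2450, 12250, 61250]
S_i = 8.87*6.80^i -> [8.87, 60.32, 410.15, 2789.01, 18965.28]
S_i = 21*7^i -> [21, 147, 1029, 7203, 50421]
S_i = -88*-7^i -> [-88, 616, -4312, 30184, -211288]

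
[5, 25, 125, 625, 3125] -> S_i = 5*5^i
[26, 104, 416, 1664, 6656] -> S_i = 26*4^i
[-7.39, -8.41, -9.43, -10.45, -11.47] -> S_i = -7.39 + -1.02*i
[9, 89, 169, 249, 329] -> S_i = 9 + 80*i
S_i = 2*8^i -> [2, 16, 128, 1024, 8192]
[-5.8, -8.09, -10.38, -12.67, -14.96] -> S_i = -5.80 + -2.29*i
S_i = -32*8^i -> [-32, -256, -2048, -16384, -131072]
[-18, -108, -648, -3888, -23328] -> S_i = -18*6^i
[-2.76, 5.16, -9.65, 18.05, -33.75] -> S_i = -2.76*(-1.87)^i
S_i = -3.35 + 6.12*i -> [-3.35, 2.77, 8.89, 15.01, 21.13]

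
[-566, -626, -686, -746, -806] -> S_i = -566 + -60*i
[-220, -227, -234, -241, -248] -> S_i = -220 + -7*i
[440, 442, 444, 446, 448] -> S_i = 440 + 2*i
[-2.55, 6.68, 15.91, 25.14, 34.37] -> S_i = -2.55 + 9.23*i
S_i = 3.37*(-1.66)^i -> [3.37, -5.59, 9.29, -15.42, 25.59]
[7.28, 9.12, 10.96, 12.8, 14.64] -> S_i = 7.28 + 1.84*i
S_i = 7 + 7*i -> [7, 14, 21, 28, 35]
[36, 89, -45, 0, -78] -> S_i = Random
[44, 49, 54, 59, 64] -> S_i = 44 + 5*i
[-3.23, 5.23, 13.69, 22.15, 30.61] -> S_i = -3.23 + 8.46*i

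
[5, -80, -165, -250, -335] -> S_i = 5 + -85*i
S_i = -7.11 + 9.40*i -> [-7.11, 2.29, 11.69, 21.09, 30.49]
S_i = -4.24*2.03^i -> [-4.24, -8.61, -17.47, -35.47, -72.0]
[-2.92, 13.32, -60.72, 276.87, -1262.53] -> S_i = -2.92*(-4.56)^i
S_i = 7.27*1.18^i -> [7.27, 8.58, 10.12, 11.94, 14.09]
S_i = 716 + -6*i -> [716, 710, 704, 698, 692]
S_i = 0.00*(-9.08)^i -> [0.0, -0.0, 0.0, -0.0, 0.0]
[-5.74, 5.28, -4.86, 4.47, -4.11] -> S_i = -5.74*(-0.92)^i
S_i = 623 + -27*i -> [623, 596, 569, 542, 515]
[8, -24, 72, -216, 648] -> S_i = 8*-3^i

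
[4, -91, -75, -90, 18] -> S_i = Random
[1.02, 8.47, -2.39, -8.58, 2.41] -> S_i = Random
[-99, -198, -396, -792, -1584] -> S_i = -99*2^i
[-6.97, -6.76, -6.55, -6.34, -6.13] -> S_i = -6.97 + 0.21*i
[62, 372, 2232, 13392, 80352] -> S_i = 62*6^i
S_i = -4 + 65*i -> [-4, 61, 126, 191, 256]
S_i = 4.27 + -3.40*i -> [4.27, 0.87, -2.53, -5.93, -9.33]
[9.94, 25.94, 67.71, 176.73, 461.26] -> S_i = 9.94*2.61^i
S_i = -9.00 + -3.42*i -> [-9.0, -12.42, -15.84, -19.26, -22.68]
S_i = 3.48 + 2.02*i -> [3.48, 5.5, 7.52, 9.54, 11.56]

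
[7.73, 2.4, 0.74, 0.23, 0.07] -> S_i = 7.73*0.31^i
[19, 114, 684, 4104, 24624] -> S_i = 19*6^i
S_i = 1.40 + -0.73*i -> [1.4, 0.67, -0.06, -0.79, -1.52]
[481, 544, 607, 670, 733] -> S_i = 481 + 63*i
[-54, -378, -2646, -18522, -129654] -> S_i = -54*7^i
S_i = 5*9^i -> [5, 45, 405, 3645, 32805]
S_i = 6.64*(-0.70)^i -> [6.64, -4.65, 3.25, -2.28, 1.59]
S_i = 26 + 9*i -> [26, 35, 44, 53, 62]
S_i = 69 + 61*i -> [69, 130, 191, 252, 313]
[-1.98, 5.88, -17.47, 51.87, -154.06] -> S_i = -1.98*(-2.97)^i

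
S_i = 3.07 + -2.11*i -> [3.07, 0.96, -1.15, -3.26, -5.37]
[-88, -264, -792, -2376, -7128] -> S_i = -88*3^i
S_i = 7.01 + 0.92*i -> [7.01, 7.93, 8.85, 9.77, 10.69]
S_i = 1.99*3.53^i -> [1.99, 7.02, 24.8, 87.53, 309.0]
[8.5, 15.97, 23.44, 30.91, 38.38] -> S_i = 8.50 + 7.47*i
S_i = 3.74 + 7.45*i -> [3.74, 11.19, 18.64, 26.09, 33.54]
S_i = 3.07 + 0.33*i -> [3.07, 3.4, 3.73, 4.06, 4.39]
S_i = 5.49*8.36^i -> [5.49, 45.9, 383.69, 3207.68, 26816.21]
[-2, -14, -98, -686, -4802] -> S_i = -2*7^i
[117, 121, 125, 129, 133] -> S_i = 117 + 4*i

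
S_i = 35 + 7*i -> [35, 42, 49, 56, 63]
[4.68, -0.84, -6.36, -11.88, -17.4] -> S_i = 4.68 + -5.52*i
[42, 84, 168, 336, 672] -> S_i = 42*2^i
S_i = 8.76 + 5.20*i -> [8.76, 13.96, 19.16, 24.36, 29.56]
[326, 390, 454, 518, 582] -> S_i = 326 + 64*i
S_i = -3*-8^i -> [-3, 24, -192, 1536, -12288]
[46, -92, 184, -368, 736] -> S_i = 46*-2^i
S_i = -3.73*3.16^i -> [-3.73, -11.79, -37.25, -117.7, -371.93]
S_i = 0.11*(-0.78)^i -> [0.11, -0.09, 0.07, -0.05, 0.04]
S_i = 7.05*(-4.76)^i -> [7.05, -33.56, 159.74, -760.34, 3619.24]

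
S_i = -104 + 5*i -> [-104, -99, -94, -89, -84]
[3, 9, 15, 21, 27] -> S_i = 3 + 6*i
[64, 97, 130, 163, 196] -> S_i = 64 + 33*i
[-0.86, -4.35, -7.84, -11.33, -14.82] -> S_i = -0.86 + -3.49*i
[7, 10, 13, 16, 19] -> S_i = 7 + 3*i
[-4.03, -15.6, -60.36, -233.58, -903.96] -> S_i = -4.03*3.87^i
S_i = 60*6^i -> [60, 360, 2160, 12960, 77760]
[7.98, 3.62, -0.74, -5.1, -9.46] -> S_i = 7.98 + -4.36*i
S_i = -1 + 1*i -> [-1, 0, 1, 2, 3]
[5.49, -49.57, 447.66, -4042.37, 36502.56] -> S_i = 5.49*(-9.03)^i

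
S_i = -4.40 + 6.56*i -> [-4.4, 2.16, 8.72, 15.28, 21.84]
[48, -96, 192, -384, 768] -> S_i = 48*-2^i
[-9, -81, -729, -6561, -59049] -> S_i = -9*9^i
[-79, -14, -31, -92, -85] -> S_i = Random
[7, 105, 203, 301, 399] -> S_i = 7 + 98*i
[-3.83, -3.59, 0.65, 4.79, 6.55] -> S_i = Random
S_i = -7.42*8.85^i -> [-7.42, -65.67, -581.15, -5143.2, -45517.35]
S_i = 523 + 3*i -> [523, 526, 529, 532, 535]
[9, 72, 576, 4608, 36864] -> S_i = 9*8^i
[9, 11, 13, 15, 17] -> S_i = 9 + 2*i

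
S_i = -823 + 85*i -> [-823, -738, -653, -568, -483]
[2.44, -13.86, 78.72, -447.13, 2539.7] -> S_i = 2.44*(-5.68)^i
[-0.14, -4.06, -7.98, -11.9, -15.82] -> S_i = -0.14 + -3.92*i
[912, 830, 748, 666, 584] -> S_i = 912 + -82*i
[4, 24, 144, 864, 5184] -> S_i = 4*6^i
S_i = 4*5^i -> [4, 20, 100, 500, 2500]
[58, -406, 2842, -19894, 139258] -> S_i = 58*-7^i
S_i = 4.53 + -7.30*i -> [4.53, -2.77, -10.07, -17.37, -24.67]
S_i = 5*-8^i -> [5, -40, 320, -2560, 20480]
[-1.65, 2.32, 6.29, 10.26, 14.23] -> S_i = -1.65 + 3.97*i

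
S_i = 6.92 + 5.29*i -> [6.92, 12.21, 17.5, 22.79, 28.08]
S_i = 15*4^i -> [15, 60, 240, 960, 3840]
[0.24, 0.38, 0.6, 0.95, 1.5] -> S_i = 0.24*1.58^i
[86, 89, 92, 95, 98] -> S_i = 86 + 3*i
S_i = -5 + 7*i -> [-5, 2, 9, 16, 23]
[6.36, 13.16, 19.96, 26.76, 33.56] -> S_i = 6.36 + 6.80*i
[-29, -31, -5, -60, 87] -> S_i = Random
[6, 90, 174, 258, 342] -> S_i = 6 + 84*i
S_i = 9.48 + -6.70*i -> [9.48, 2.78, -3.92, -10.62, -17.32]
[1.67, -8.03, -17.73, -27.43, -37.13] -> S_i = 1.67 + -9.70*i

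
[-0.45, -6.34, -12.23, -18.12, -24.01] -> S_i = -0.45 + -5.89*i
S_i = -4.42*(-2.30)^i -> [-4.42, 10.17, -23.38, 53.78, -123.69]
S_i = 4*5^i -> [4, 20, 100, 500, 2500]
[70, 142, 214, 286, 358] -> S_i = 70 + 72*i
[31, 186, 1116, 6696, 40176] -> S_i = 31*6^i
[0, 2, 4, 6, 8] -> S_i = 0 + 2*i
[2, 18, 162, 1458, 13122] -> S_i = 2*9^i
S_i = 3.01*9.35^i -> [3.01, 28.14, 263.14, 2460.38, 23004.51]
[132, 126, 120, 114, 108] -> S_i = 132 + -6*i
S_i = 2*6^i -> [2, 12, 72, 432, 2592]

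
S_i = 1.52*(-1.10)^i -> [1.52, -1.67, 1.84, -2.02, 2.23]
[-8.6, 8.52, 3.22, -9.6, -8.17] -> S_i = Random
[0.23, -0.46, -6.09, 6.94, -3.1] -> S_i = Random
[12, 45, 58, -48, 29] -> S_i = Random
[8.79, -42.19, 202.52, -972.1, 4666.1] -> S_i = 8.79*(-4.80)^i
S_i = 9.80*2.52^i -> [9.8, 24.7, 62.23, 156.83, 395.21]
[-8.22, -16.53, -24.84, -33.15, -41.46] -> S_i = -8.22 + -8.31*i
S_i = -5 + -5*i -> [-5, -10, -15, -20, -25]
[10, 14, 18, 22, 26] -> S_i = 10 + 4*i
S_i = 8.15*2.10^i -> [8.15, 17.12, 35.94, 75.48, 158.5]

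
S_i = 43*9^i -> [43, 387, 3483, 31347, 282123]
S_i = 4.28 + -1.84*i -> [4.28, 2.44, 0.6, -1.24, -3.08]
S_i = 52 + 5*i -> [52, 57, 62, 67, 72]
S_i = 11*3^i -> [11, 33, 99, 297, 891]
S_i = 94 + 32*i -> [94, 126, 158, 190, 222]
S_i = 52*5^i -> [52, 260, 1300, 6500, 32500]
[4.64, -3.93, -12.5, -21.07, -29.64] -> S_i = 4.64 + -8.57*i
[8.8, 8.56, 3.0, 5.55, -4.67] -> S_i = Random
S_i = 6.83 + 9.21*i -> [6.83, 16.04, 25.25, 34.46, 43.67]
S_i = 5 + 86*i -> [5, 91, 177, 263, 349]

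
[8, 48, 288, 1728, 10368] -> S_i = 8*6^i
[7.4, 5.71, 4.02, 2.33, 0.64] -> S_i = 7.40 + -1.69*i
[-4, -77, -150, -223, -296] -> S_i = -4 + -73*i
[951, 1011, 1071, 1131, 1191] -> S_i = 951 + 60*i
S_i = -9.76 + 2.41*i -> [-9.76, -7.35, -4.94, -2.53, -0.12]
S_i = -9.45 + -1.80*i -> [-9.45, -11.25, -13.05, -14.85, -16.65]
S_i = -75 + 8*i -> [-75, -67, -59, -51, -43]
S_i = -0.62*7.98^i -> [-0.62, -4.95, -39.48, -315.07, -2514.22]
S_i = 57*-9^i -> [57, -513, 4617, -41553, 373977]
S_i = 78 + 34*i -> [78, 112, 146, 180, 214]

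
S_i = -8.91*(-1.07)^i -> [-8.91, 9.53, -10.2, 10.92, -11.68]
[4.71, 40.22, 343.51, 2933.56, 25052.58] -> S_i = 4.71*8.54^i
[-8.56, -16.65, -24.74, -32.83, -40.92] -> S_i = -8.56 + -8.09*i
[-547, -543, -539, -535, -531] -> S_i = -547 + 4*i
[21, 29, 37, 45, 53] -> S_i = 21 + 8*i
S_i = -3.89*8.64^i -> [-3.89, -33.61, -290.39, -2508.94, -21677.27]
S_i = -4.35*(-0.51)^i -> [-4.35, 2.22, -1.13, 0.58, -0.29]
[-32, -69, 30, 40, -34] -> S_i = Random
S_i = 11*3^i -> [11, 33, 99, 297, 891]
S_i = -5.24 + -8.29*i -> [-5.24, -13.53, -21.82, -30.11, -38.4]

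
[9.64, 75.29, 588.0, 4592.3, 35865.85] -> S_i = 9.64*7.81^i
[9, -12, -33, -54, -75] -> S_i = 9 + -21*i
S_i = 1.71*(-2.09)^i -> [1.71, -3.57, 7.47, -15.61, 32.63]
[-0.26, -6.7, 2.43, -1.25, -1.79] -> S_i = Random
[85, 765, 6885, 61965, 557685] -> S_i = 85*9^i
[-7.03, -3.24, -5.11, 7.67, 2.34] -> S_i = Random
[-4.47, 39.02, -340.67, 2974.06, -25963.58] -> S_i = -4.47*(-8.73)^i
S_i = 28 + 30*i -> [28, 58, 88, 118, 148]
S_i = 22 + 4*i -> [22, 26, 30, 34, 38]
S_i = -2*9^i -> [-2, -18, -162, -1458, -13122]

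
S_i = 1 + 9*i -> [1, 10, 19, 28, 37]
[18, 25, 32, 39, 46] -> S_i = 18 + 7*i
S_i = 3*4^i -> [3, 12, 48, 192, 768]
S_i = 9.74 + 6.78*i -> [9.74, 16.52, 23.3, 30.08, 36.86]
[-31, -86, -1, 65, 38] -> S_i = Random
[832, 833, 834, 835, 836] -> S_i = 832 + 1*i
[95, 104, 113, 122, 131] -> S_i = 95 + 9*i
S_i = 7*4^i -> [7, 28, 112, 448, 1792]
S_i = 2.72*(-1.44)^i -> [2.72, -3.92, 5.64, -8.12, 11.7]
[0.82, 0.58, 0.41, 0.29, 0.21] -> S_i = 0.82*0.71^i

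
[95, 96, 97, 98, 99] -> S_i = 95 + 1*i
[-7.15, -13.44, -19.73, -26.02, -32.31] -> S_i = -7.15 + -6.29*i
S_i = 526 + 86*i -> [526, 612, 698, 784, 870]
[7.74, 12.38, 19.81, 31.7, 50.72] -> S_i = 7.74*1.60^i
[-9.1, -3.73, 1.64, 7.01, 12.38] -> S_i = -9.10 + 5.37*i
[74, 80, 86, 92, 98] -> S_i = 74 + 6*i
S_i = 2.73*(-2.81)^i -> [2.73, -7.67, 21.56, -60.57, 170.21]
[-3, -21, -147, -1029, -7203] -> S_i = -3*7^i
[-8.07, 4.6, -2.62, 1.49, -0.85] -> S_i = -8.07*(-0.57)^i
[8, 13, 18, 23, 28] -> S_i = 8 + 5*i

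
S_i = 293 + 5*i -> [293, 298, 303, 308, 313]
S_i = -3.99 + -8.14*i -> [-3.99, -12.13, -20.27, -28.41, -36.55]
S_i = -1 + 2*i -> [-1, 1, 3, 5, 7]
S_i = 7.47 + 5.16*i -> [7.47, 12.63, 17.79, 22.95, 28.11]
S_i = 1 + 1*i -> [1, 2, 3, 4, 5]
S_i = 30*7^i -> [30, 210, 1470, 10290, 72030]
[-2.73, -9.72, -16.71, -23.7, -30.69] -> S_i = -2.73 + -6.99*i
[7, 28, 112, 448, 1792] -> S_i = 7*4^i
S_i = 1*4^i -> [1, 4, 16, 64, 256]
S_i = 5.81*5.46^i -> [5.81, 31.72, 173.21, 945.7, 5163.53]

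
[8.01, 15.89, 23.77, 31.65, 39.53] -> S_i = 8.01 + 7.88*i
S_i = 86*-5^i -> [86, -430, 2150, -10750, 53750]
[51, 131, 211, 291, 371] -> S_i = 51 + 80*i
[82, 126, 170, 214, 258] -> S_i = 82 + 44*i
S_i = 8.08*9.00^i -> [8.08, 72.72, 654.48, 5890.32, 53012.88]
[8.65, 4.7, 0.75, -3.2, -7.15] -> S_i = 8.65 + -3.95*i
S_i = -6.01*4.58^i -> [-6.01, -27.53, -126.07, -577.39, -2644.46]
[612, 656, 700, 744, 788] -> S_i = 612 + 44*i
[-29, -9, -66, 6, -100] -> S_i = Random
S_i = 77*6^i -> [77, 462, 2772, 16632, 99792]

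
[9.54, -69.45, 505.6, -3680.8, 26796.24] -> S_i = 9.54*(-7.28)^i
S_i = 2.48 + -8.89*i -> [2.48, -6.41, -15.3, -24.19, -33.08]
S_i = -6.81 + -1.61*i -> [-6.81, -8.42, -10.03, -11.64, -13.25]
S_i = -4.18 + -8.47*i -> [-4.18, -12.65, -21.12, -29.59, -38.06]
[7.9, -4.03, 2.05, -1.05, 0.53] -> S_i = 7.90*(-0.51)^i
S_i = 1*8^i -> [1, 8, 64, 512, 4096]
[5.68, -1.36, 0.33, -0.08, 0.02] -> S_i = 5.68*(-0.24)^i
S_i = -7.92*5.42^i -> [-7.92, -42.93, -232.66, -1261.02, -6834.75]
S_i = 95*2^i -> [95, 190, 380, 760, 1520]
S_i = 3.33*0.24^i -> [3.33, 0.8, 0.19, 0.05, 0.01]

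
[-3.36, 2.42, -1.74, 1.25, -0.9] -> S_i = -3.36*(-0.72)^i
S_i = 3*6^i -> [3, 18, 108, 648, 3888]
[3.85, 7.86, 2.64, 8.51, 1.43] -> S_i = Random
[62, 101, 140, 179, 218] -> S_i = 62 + 39*i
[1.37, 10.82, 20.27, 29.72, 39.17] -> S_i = 1.37 + 9.45*i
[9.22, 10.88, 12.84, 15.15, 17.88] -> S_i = 9.22*1.18^i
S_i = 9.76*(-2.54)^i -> [9.76, -24.79, 62.97, -159.94, 406.24]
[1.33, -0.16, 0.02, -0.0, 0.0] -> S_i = 1.33*(-0.12)^i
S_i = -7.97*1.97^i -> [-7.97, -15.7, -30.93, -60.93, -120.04]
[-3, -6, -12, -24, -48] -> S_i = -3*2^i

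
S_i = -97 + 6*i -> [-97, -91, -85, -79, -73]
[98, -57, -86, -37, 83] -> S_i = Random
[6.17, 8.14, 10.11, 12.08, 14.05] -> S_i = 6.17 + 1.97*i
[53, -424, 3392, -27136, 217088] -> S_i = 53*-8^i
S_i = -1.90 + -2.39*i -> [-1.9, -4.29, -6.68, -9.07, -11.46]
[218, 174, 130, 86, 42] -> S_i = 218 + -44*i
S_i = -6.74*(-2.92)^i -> [-6.74, 19.68, -57.47, 167.81, -489.99]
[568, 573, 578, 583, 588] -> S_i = 568 + 5*i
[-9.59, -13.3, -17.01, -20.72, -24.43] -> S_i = -9.59 + -3.71*i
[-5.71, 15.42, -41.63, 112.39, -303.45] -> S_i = -5.71*(-2.70)^i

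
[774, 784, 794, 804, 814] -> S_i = 774 + 10*i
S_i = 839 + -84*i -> [839, 755, 671, 587, 503]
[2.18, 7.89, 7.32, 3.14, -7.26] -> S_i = Random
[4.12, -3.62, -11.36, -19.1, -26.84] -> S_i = 4.12 + -7.74*i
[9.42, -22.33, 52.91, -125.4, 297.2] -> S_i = 9.42*(-2.37)^i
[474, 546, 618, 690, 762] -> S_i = 474 + 72*i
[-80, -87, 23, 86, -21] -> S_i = Random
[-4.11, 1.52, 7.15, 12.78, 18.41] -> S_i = -4.11 + 5.63*i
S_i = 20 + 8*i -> [20, 28, 36, 44, 52]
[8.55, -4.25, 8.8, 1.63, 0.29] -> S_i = Random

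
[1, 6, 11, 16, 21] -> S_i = 1 + 5*i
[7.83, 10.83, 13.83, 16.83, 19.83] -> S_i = 7.83 + 3.00*i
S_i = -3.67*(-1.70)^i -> [-3.67, 6.24, -10.61, 18.03, -30.65]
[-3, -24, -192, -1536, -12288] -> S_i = -3*8^i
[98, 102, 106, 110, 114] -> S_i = 98 + 4*i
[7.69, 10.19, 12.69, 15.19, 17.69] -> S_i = 7.69 + 2.50*i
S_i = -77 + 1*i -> [-77, -76, -75, -74, -73]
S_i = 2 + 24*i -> [2, 26, 50, 74, 98]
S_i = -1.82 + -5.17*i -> [-1.82, -6.99, -12.16, -17.33, -22.5]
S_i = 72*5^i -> [72, 360, 1800, 9000, 45000]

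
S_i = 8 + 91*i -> [8, 99, 190, 281, 372]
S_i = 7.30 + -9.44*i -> [7.3, -2.14, -11.58, -21.02, -30.46]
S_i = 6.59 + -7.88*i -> [6.59, -1.29, -9.17, -17.05, -24.93]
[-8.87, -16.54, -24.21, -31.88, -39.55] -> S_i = -8.87 + -7.67*i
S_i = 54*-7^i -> [54, -378, 2646, -18522, 129654]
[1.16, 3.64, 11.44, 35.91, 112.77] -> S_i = 1.16*3.14^i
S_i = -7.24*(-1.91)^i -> [-7.24, 13.83, -26.41, 50.45, -96.35]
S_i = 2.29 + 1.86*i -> [2.29, 4.15, 6.01, 7.87, 9.73]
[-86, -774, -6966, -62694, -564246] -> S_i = -86*9^i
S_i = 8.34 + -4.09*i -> [8.34, 4.25, 0.16, -3.93, -8.02]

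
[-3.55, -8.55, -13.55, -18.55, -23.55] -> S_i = -3.55 + -5.00*i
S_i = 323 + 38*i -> [323, 361, 399, 437, 475]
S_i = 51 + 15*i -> [51, 66, 81, 96, 111]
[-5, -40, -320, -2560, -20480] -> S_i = -5*8^i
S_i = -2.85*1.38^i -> [-2.85, -3.93, -5.43, -7.49, -10.34]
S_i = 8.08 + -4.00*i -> [8.08, 4.08, 0.08, -3.92, -7.92]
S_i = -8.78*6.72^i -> [-8.78, -59.0, -396.49, -2664.42, -17904.89]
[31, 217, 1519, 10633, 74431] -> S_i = 31*7^i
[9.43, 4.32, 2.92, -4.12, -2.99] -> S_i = Random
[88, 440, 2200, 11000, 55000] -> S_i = 88*5^i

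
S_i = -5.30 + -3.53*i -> [-5.3, -8.83, -12.36, -15.89, -19.42]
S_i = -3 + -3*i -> [-3, -6, -9, -12, -15]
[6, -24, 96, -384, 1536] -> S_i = 6*-4^i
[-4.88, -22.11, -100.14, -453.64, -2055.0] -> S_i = -4.88*4.53^i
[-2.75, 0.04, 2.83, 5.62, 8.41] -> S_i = -2.75 + 2.79*i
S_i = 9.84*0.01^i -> [9.84, 0.1, 0.0, 0.0, 0.0]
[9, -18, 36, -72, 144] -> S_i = 9*-2^i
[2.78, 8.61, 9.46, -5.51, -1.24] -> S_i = Random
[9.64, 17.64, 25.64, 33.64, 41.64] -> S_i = 9.64 + 8.00*i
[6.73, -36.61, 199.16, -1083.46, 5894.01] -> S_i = 6.73*(-5.44)^i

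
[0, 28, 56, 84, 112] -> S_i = 0 + 28*i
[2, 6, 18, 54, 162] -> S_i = 2*3^i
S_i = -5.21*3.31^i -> [-5.21, -17.25, -57.08, -188.94, -625.39]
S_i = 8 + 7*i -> [8, 15, 22, 29, 36]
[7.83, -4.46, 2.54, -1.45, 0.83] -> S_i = 7.83*(-0.57)^i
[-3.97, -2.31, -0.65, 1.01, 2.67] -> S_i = -3.97 + 1.66*i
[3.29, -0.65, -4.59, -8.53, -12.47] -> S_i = 3.29 + -3.94*i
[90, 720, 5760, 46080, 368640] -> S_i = 90*8^i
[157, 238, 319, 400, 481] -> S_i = 157 + 81*i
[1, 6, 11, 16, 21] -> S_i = 1 + 5*i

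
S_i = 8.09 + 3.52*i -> [8.09, 11.61, 15.13, 18.65, 22.17]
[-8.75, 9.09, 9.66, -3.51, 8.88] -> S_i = Random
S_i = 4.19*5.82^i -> [4.19, 24.39, 141.93, 826.01, 4807.35]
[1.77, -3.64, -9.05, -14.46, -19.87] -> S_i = 1.77 + -5.41*i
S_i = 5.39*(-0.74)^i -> [5.39, -3.99, 2.95, -2.18, 1.62]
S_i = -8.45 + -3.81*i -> [-8.45, -12.26, -16.07, -19.88, -23.69]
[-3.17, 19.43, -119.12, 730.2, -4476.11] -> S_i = -3.17*(-6.13)^i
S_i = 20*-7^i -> [20, -140, 980, -6860, 48020]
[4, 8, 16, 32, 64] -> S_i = 4*2^i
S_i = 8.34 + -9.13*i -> [8.34, -0.79, -9.92, -19.05, -28.18]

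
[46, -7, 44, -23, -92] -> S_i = Random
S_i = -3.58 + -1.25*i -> [-3.58, -4.83, -6.08, -7.33, -8.58]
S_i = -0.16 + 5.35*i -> [-0.16, 5.19, 10.54, 15.89, 21.24]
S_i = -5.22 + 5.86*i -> [-5.22, 0.64, 6.5, 12.36, 18.22]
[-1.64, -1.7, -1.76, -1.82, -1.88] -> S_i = -1.64 + -0.06*i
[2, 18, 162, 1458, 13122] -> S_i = 2*9^i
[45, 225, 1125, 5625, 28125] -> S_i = 45*5^i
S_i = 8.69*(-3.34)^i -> [8.69, -29.02, 96.94, -323.79, 1081.45]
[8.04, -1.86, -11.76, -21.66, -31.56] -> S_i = 8.04 + -9.90*i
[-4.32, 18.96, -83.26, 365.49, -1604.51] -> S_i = -4.32*(-4.39)^i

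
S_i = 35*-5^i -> [35, -175, 875, -4375, 21875]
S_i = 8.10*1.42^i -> [8.1, 11.5, 16.33, 23.19, 32.93]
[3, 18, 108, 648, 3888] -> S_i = 3*6^i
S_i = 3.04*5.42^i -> [3.04, 16.48, 89.3, 484.03, 2623.44]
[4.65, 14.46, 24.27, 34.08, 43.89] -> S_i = 4.65 + 9.81*i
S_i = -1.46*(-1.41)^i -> [-1.46, 2.06, -2.9, 4.09, -5.77]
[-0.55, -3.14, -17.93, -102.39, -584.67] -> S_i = -0.55*5.71^i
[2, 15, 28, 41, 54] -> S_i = 2 + 13*i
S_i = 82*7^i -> [82, 574, 4018, 28126, 196882]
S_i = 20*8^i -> [20, 160, 1280, 10240, 81920]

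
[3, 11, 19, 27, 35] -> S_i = 3 + 8*i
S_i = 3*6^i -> [3, 18, 108, 648, 3888]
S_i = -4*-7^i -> [-4, 28, -196, 1372, -9604]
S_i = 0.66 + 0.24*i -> [0.66, 0.9, 1.14, 1.38, 1.62]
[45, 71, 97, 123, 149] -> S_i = 45 + 26*i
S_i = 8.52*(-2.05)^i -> [8.52, -17.47, 35.81, -73.4, 150.47]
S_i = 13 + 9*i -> [13, 22, 31, 40, 49]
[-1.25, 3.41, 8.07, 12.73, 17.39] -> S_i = -1.25 + 4.66*i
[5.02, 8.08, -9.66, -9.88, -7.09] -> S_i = Random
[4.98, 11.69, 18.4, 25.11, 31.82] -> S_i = 4.98 + 6.71*i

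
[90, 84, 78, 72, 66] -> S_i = 90 + -6*i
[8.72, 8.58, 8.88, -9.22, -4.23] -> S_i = Random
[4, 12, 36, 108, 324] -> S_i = 4*3^i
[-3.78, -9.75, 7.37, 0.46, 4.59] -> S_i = Random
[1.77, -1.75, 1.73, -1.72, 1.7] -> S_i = 1.77*(-0.99)^i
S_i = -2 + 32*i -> [-2, 30, 62, 94, 126]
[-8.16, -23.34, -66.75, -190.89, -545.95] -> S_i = -8.16*2.86^i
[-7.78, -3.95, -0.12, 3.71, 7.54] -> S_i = -7.78 + 3.83*i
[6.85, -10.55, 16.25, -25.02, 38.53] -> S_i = 6.85*(-1.54)^i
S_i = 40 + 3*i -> [40, 43, 46, 49, 52]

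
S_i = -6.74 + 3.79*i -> [-6.74, -2.95, 0.84, 4.63, 8.42]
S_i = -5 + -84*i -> [-5, -89, -173, -257, -341]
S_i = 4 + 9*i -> [4, 13, 22, 31, 40]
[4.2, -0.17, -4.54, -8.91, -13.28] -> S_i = 4.20 + -4.37*i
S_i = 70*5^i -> [70, 350, 1750, 8750, 43750]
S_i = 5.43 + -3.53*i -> [5.43, 1.9, -1.63, -5.16, -8.69]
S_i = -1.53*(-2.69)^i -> [-1.53, 4.12, -11.07, 29.78, -80.11]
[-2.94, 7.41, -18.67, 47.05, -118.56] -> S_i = -2.94*(-2.52)^i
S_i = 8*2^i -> [8, 16, 32, 64, 128]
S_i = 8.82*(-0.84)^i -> [8.82, -7.41, 6.22, -5.23, 4.39]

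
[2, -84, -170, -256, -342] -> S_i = 2 + -86*i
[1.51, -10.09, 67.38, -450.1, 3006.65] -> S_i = 1.51*(-6.68)^i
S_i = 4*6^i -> [4, 24, 144, 864, 5184]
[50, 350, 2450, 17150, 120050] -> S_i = 50*7^i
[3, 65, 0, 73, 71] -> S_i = Random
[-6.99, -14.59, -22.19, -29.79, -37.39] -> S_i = -6.99 + -7.60*i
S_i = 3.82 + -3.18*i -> [3.82, 0.64, -2.54, -5.72, -8.9]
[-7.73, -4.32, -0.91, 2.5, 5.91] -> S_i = -7.73 + 3.41*i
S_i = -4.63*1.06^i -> [-4.63, -4.91, -5.2, -5.51, -5.85]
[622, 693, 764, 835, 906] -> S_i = 622 + 71*i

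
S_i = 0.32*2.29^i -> [0.32, 0.73, 1.68, 3.84, 8.8]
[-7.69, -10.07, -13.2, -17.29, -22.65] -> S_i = -7.69*1.31^i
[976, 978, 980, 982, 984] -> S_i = 976 + 2*i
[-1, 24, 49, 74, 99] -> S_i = -1 + 25*i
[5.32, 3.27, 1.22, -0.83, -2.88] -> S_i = 5.32 + -2.05*i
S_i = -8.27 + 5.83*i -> [-8.27, -2.44, 3.39, 9.22, 15.05]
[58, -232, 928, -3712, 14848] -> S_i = 58*-4^i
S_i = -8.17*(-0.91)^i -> [-8.17, 7.43, -6.77, 6.16, -5.6]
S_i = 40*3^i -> [40, 120, 360, 1080, 3240]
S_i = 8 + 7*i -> [8, 15, 22, 29, 36]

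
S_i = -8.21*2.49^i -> [-8.21, -20.44, -50.9, -126.75, -315.6]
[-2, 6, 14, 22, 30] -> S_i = -2 + 8*i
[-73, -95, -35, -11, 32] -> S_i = Random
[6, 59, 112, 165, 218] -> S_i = 6 + 53*i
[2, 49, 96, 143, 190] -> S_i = 2 + 47*i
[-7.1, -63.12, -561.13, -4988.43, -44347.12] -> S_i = -7.10*8.89^i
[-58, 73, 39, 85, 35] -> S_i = Random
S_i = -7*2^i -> [-7, -14, -28, -56, -112]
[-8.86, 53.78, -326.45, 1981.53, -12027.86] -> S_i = -8.86*(-6.07)^i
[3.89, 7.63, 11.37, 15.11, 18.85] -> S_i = 3.89 + 3.74*i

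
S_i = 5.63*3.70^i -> [5.63, 20.83, 77.07, 285.18, 1055.15]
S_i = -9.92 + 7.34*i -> [-9.92, -2.58, 4.76, 12.1, 19.44]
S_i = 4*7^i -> [4, 28, 196, 1372, 9604]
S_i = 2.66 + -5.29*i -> [2.66, -2.63, -7.92, -13.21, -18.5]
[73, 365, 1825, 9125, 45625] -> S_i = 73*5^i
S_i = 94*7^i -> [94, 658, 4606, 32242, 225694]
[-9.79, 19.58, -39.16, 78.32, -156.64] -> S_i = -9.79*(-2.00)^i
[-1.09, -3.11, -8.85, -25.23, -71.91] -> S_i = -1.09*2.85^i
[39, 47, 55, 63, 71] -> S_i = 39 + 8*i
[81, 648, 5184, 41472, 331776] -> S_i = 81*8^i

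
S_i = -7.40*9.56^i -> [-7.4, -70.74, -676.31, -6465.55, -61810.65]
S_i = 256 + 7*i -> [256, 263, 270, 277, 284]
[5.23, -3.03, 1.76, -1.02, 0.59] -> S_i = 5.23*(-0.58)^i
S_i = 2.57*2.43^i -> [2.57, 6.25, 15.18, 36.88, 89.61]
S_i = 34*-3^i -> [34, -102, 306, -918, 2754]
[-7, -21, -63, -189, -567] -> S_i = -7*3^i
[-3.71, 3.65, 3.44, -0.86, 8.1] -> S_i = Random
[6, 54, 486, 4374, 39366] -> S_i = 6*9^i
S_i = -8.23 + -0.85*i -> [-8.23, -9.08, -9.93, -10.78, -11.63]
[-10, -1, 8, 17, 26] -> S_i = -10 + 9*i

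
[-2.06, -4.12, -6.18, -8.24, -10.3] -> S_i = -2.06 + -2.06*i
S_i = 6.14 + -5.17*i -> [6.14, 0.97, -4.2, -9.37, -14.54]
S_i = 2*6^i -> [2, 12, 72, 432, 2592]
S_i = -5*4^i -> [-5, -20, -80, -320, -1280]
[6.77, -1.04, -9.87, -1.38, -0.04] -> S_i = Random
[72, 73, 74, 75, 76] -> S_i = 72 + 1*i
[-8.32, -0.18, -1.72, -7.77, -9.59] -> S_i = Random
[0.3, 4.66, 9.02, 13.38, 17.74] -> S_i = 0.30 + 4.36*i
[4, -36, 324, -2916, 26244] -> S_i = 4*-9^i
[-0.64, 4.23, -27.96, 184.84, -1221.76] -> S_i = -0.64*(-6.61)^i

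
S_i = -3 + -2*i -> [-3, -5, -7, -9, -11]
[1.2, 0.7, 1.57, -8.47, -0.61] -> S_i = Random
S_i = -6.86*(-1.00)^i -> [-6.86, 6.86, -6.86, 6.86, -6.86]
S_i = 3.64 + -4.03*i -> [3.64, -0.39, -4.42, -8.45, -12.48]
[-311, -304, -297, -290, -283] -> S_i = -311 + 7*i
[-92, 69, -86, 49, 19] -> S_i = Random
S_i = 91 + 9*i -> [91, 100, 109, 118, 127]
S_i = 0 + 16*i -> [0, 16, 32, 48, 64]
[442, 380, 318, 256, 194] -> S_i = 442 + -62*i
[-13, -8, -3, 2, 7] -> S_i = -13 + 5*i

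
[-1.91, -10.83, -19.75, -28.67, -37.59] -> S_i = -1.91 + -8.92*i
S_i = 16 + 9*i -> [16, 25, 34, 43, 52]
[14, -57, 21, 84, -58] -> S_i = Random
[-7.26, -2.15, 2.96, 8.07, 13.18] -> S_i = -7.26 + 5.11*i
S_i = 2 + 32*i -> [2, 34, 66, 98, 130]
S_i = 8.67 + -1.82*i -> [8.67, 6.85, 5.03, 3.21, 1.39]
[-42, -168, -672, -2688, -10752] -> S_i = -42*4^i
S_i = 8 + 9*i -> [8, 17, 26, 35, 44]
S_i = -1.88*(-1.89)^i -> [-1.88, 3.55, -6.72, 12.69, -23.99]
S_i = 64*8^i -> [64, 512, 4096, 32768, 262144]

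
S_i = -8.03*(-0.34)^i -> [-8.03, 2.73, -0.93, 0.32, -0.11]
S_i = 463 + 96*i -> [463, 559, 655, 751, 847]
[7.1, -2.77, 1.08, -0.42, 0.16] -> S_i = 7.10*(-0.39)^i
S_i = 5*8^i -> [5, 40, 320, 2560, 20480]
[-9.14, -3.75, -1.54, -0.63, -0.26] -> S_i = -9.14*0.41^i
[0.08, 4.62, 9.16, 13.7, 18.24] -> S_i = 0.08 + 4.54*i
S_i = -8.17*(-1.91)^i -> [-8.17, 15.6, -29.8, 56.93, -108.73]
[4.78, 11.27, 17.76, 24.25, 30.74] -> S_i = 4.78 + 6.49*i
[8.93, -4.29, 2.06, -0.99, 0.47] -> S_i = 8.93*(-0.48)^i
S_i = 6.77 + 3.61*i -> [6.77, 10.38, 13.99, 17.6, 21.21]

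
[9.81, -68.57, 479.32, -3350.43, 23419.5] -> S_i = 9.81*(-6.99)^i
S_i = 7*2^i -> [7, 14, 28, 56, 112]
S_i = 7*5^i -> [7, 35, 175, 875, 4375]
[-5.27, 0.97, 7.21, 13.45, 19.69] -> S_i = -5.27 + 6.24*i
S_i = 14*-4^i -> [14, -56, 224, -896, 3584]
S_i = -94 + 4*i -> [-94, -90, -86, -82, -78]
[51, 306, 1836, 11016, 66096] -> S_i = 51*6^i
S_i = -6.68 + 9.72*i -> [-6.68, 3.04, 12.76, 22.48, 32.2]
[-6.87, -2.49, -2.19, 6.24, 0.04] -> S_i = Random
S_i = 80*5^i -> [80, 400, 2000, 10000, 50000]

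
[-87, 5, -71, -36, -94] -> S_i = Random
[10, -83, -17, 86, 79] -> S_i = Random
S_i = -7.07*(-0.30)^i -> [-7.07, 2.12, -0.64, 0.19, -0.06]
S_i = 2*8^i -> [2, 16, 128, 1024, 8192]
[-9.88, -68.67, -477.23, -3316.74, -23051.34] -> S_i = -9.88*6.95^i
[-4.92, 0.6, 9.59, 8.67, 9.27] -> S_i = Random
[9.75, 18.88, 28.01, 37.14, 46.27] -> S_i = 9.75 + 9.13*i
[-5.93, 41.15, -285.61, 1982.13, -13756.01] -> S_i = -5.93*(-6.94)^i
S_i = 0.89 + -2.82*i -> [0.89, -1.93, -4.75, -7.57, -10.39]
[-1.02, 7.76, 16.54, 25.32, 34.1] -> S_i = -1.02 + 8.78*i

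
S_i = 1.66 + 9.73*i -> [1.66, 11.39, 21.12, 30.85, 40.58]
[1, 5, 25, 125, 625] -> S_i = 1*5^i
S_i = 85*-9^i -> [85, -765, 6885, -61965, 557685]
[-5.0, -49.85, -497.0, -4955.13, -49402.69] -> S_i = -5.00*9.97^i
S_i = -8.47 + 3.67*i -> [-8.47, -4.8, -1.13, 2.54, 6.21]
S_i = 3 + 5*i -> [3, 8, 13, 18, 23]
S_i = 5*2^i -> [5, 10, 20, 40, 80]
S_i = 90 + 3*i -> [90, 93, 96, 99, 102]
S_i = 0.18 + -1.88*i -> [0.18, -1.7, -3.58, -5.46, -7.34]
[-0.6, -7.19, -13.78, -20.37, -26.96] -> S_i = -0.60 + -6.59*i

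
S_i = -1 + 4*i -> [-1, 3, 7, 11, 15]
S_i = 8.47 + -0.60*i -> [8.47, 7.87, 7.27, 6.67, 6.07]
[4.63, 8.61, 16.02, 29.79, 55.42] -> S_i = 4.63*1.86^i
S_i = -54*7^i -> [-54, -378, -2646, -18522, -129654]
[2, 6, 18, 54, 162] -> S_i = 2*3^i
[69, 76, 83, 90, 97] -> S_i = 69 + 7*i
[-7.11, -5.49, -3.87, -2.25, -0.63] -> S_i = -7.11 + 1.62*i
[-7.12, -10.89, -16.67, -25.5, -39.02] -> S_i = -7.12*1.53^i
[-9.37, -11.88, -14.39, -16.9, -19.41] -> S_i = -9.37 + -2.51*i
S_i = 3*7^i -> [3, 21, 147, 1029, 7203]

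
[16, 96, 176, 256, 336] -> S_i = 16 + 80*i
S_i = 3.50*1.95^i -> [3.5, 6.82, 13.31, 25.95, 50.61]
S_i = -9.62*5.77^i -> [-9.62, -55.51, -320.28, -1848.0, -10662.97]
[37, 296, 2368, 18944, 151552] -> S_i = 37*8^i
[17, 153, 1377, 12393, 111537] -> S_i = 17*9^i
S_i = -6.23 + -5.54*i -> [-6.23, -11.77, -17.31, -22.85, -28.39]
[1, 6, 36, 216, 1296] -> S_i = 1*6^i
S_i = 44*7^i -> [44, 308, 2156, 15092, 105644]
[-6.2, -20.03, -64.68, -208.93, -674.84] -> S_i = -6.20*3.23^i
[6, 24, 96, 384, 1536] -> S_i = 6*4^i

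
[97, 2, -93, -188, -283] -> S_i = 97 + -95*i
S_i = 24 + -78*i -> [24, -54, -132, -210, -288]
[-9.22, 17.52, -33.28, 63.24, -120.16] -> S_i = -9.22*(-1.90)^i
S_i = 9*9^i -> [9, 81, 729, 6561, 59049]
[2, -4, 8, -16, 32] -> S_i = 2*-2^i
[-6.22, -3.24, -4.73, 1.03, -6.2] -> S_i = Random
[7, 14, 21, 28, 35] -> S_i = 7 + 7*i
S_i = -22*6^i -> [-22, -132, -792, -4752, -28512]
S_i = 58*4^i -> [58, 232, 928, 3712, 14848]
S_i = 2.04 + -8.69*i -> [2.04, -6.65, -15.34, -24.03, -32.72]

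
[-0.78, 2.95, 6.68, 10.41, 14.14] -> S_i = -0.78 + 3.73*i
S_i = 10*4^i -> [10, 40, 160, 640, 2560]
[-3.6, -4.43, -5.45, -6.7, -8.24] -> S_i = -3.60*1.23^i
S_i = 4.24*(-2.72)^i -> [4.24, -11.53, 31.37, -85.32, 232.08]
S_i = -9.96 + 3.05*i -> [-9.96, -6.91, -3.86, -0.81, 2.24]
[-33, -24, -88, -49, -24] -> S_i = Random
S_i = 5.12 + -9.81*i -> [5.12, -4.69, -14.5, -24.31, -34.12]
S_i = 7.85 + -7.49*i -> [7.85, 0.36, -7.13, -14.62, -22.11]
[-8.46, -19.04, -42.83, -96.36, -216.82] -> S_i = -8.46*2.25^i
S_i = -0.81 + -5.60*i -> [-0.81, -6.41, -12.01, -17.61, -23.21]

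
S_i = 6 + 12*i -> [6, 18, 30, 42, 54]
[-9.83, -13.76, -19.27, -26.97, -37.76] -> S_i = -9.83*1.40^i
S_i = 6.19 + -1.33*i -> [6.19, 4.86, 3.53, 2.2, 0.87]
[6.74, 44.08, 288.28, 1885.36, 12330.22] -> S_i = 6.74*6.54^i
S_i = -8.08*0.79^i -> [-8.08, -6.38, -5.04, -3.98, -3.15]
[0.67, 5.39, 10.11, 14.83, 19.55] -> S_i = 0.67 + 4.72*i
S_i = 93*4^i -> [93, 372, 1488, 5952, 23808]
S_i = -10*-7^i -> [-10, 70, -490, 3430, -24010]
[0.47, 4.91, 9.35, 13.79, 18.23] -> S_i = 0.47 + 4.44*i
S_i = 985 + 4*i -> [985, 989, 993, 997, 1001]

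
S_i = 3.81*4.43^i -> [3.81, 16.88, 74.77, 331.23, 1467.37]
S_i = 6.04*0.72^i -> [6.04, 4.35, 3.13, 2.25, 1.62]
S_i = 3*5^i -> [3, 15, 75, 375, 1875]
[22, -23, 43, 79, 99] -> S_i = Random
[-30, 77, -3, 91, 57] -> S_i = Random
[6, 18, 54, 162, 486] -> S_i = 6*3^i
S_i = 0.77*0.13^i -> [0.77, 0.1, 0.01, 0.0, 0.0]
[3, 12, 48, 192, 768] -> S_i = 3*4^i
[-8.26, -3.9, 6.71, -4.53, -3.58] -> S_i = Random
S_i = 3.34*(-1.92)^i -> [3.34, -6.41, 12.31, -23.64, 45.39]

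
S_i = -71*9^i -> [-71, -639, -5751, -51759, -465831]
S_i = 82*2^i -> [82, 164, 328, 656, 1312]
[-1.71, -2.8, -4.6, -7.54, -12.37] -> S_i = -1.71*1.64^i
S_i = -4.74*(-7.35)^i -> [-4.74, 34.84, -256.07, 1882.09, -13833.36]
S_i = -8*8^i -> [-8, -64, -512, -4096, -32768]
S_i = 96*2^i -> [96, 192, 384, 768, 1536]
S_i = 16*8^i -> [16, 128, 1024, 8192, 65536]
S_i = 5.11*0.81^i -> [5.11, 4.14, 3.35, 2.72, 2.2]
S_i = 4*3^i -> [4, 12, 36, 108, 324]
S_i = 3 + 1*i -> [3, 4, 5, 6, 7]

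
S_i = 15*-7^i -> [15, -105, 735, -5145, 36015]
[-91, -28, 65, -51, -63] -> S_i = Random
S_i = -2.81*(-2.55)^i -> [-2.81, 7.17, -18.27, 46.59, -118.81]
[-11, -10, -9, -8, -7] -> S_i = -11 + 1*i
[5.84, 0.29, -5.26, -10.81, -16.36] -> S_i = 5.84 + -5.55*i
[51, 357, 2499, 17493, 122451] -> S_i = 51*7^i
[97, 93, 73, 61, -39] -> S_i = Random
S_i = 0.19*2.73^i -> [0.19, 0.52, 1.42, 3.87, 10.55]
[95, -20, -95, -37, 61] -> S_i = Random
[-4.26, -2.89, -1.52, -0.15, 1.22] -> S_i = -4.26 + 1.37*i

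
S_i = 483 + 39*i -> [483, 522, 561, 600, 639]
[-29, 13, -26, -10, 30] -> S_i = Random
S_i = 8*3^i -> [8, 24, 72, 216, 648]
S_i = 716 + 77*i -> [716, 793, 870, 947, 1024]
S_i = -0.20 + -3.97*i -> [-0.2, -4.17, -8.14, -12.11, -16.08]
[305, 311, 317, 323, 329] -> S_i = 305 + 6*i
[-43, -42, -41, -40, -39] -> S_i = -43 + 1*i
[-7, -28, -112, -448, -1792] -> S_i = -7*4^i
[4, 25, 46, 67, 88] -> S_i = 4 + 21*i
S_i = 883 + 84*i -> [883, 967, 1051, 1135, 1219]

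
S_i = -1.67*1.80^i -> [-1.67, -3.01, -5.41, -9.74, -17.53]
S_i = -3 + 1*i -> [-3, -2, -1, 0, 1]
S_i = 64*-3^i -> [64, -192, 576, -1728, 5184]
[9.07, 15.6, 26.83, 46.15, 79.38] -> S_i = 9.07*1.72^i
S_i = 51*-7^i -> [51, -357, 2499, -17493, 122451]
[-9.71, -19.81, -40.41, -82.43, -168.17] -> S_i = -9.71*2.04^i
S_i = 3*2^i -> [3, 6, 12, 24, 48]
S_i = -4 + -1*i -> [-4, -5, -6, -7, -8]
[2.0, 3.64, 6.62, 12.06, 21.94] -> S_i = 2.00*1.82^i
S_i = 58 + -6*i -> [58, 52, 46, 40, 34]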